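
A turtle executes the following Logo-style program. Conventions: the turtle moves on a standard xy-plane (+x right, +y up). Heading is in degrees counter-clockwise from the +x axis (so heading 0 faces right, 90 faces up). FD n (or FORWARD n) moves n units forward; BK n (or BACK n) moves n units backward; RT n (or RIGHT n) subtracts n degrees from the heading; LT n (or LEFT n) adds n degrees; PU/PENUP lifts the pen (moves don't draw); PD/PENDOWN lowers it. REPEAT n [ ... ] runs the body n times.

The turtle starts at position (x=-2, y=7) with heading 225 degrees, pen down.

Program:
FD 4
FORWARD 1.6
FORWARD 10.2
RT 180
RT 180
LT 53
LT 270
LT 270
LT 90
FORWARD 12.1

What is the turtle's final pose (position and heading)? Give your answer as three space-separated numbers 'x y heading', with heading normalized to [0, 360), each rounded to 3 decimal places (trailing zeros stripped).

Answer: -25.155 -5.856 188

Derivation:
Executing turtle program step by step:
Start: pos=(-2,7), heading=225, pen down
FD 4: (-2,7) -> (-4.828,4.172) [heading=225, draw]
FD 1.6: (-4.828,4.172) -> (-5.96,3.04) [heading=225, draw]
FD 10.2: (-5.96,3.04) -> (-13.172,-4.172) [heading=225, draw]
RT 180: heading 225 -> 45
RT 180: heading 45 -> 225
LT 53: heading 225 -> 278
LT 270: heading 278 -> 188
LT 270: heading 188 -> 98
LT 90: heading 98 -> 188
FD 12.1: (-13.172,-4.172) -> (-25.155,-5.856) [heading=188, draw]
Final: pos=(-25.155,-5.856), heading=188, 4 segment(s) drawn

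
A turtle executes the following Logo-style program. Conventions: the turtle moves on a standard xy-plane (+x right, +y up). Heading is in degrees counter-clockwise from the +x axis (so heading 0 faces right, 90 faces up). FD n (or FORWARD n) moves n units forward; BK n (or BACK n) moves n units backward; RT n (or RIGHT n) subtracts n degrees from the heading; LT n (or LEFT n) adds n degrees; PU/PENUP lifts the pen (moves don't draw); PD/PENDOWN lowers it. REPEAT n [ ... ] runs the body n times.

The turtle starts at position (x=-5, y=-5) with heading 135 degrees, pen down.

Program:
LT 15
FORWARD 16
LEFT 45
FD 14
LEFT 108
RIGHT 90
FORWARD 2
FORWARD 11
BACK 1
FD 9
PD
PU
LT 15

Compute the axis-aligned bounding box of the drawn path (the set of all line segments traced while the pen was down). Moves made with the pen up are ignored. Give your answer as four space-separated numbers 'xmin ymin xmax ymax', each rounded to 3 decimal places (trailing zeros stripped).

Executing turtle program step by step:
Start: pos=(-5,-5), heading=135, pen down
LT 15: heading 135 -> 150
FD 16: (-5,-5) -> (-18.856,3) [heading=150, draw]
LT 45: heading 150 -> 195
FD 14: (-18.856,3) -> (-32.379,-0.623) [heading=195, draw]
LT 108: heading 195 -> 303
RT 90: heading 303 -> 213
FD 2: (-32.379,-0.623) -> (-34.057,-1.713) [heading=213, draw]
FD 11: (-34.057,-1.713) -> (-43.282,-7.704) [heading=213, draw]
BK 1: (-43.282,-7.704) -> (-42.443,-7.159) [heading=213, draw]
FD 9: (-42.443,-7.159) -> (-49.991,-12.061) [heading=213, draw]
PD: pen down
PU: pen up
LT 15: heading 213 -> 228
Final: pos=(-49.991,-12.061), heading=228, 6 segment(s) drawn

Segment endpoints: x in {-49.991, -43.282, -42.443, -34.057, -32.379, -18.856, -5}, y in {-12.061, -7.704, -7.159, -5, -1.713, -0.623, 3}
xmin=-49.991, ymin=-12.061, xmax=-5, ymax=3

Answer: -49.991 -12.061 -5 3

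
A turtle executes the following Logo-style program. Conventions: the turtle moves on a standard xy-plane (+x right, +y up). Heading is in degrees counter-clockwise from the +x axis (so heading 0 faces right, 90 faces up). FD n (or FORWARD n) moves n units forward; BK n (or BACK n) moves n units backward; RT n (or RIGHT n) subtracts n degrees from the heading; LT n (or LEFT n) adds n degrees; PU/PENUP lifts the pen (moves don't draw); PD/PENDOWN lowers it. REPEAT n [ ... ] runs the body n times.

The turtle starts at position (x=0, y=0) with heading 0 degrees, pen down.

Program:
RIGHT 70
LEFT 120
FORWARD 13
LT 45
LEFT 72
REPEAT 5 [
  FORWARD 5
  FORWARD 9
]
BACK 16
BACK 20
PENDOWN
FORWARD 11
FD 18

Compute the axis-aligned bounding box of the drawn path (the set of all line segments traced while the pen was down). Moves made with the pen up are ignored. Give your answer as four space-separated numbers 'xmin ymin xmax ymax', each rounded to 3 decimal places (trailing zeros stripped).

Executing turtle program step by step:
Start: pos=(0,0), heading=0, pen down
RT 70: heading 0 -> 290
LT 120: heading 290 -> 50
FD 13: (0,0) -> (8.356,9.959) [heading=50, draw]
LT 45: heading 50 -> 95
LT 72: heading 95 -> 167
REPEAT 5 [
  -- iteration 1/5 --
  FD 5: (8.356,9.959) -> (3.484,11.083) [heading=167, draw]
  FD 9: (3.484,11.083) -> (-5.285,13.108) [heading=167, draw]
  -- iteration 2/5 --
  FD 5: (-5.285,13.108) -> (-10.157,14.233) [heading=167, draw]
  FD 9: (-10.157,14.233) -> (-18.926,16.257) [heading=167, draw]
  -- iteration 3/5 --
  FD 5: (-18.926,16.257) -> (-23.798,17.382) [heading=167, draw]
  FD 9: (-23.798,17.382) -> (-32.567,19.407) [heading=167, draw]
  -- iteration 4/5 --
  FD 5: (-32.567,19.407) -> (-37.439,20.531) [heading=167, draw]
  FD 9: (-37.439,20.531) -> (-46.208,22.556) [heading=167, draw]
  -- iteration 5/5 --
  FD 5: (-46.208,22.556) -> (-51.08,23.681) [heading=167, draw]
  FD 9: (-51.08,23.681) -> (-59.85,25.705) [heading=167, draw]
]
BK 16: (-59.85,25.705) -> (-44.26,22.106) [heading=167, draw]
BK 20: (-44.26,22.106) -> (-24.772,17.607) [heading=167, draw]
PD: pen down
FD 11: (-24.772,17.607) -> (-35.49,20.081) [heading=167, draw]
FD 18: (-35.49,20.081) -> (-53.029,24.13) [heading=167, draw]
Final: pos=(-53.029,24.13), heading=167, 15 segment(s) drawn

Segment endpoints: x in {-59.85, -53.029, -51.08, -46.208, -44.26, -37.439, -35.49, -32.567, -24.772, -23.798, -18.926, -10.157, -5.285, 0, 3.484, 8.356}, y in {0, 9.959, 11.083, 13.108, 14.233, 16.257, 17.382, 17.607, 19.407, 20.081, 20.531, 22.106, 22.556, 23.681, 24.13, 25.705}
xmin=-59.85, ymin=0, xmax=8.356, ymax=25.705

Answer: -59.85 0 8.356 25.705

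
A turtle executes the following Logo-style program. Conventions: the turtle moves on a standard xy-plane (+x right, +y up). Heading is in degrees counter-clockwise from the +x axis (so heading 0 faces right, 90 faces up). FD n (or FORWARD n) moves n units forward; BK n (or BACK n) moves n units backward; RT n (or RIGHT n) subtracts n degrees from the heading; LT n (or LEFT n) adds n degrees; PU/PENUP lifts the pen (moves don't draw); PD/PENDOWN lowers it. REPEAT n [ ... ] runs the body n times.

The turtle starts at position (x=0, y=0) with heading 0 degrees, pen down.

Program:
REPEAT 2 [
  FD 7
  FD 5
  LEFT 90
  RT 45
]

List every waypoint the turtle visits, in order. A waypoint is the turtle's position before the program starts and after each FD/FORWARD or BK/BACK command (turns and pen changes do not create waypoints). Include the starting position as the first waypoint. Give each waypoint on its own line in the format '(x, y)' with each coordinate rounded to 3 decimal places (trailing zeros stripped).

Executing turtle program step by step:
Start: pos=(0,0), heading=0, pen down
REPEAT 2 [
  -- iteration 1/2 --
  FD 7: (0,0) -> (7,0) [heading=0, draw]
  FD 5: (7,0) -> (12,0) [heading=0, draw]
  LT 90: heading 0 -> 90
  RT 45: heading 90 -> 45
  -- iteration 2/2 --
  FD 7: (12,0) -> (16.95,4.95) [heading=45, draw]
  FD 5: (16.95,4.95) -> (20.485,8.485) [heading=45, draw]
  LT 90: heading 45 -> 135
  RT 45: heading 135 -> 90
]
Final: pos=(20.485,8.485), heading=90, 4 segment(s) drawn
Waypoints (5 total):
(0, 0)
(7, 0)
(12, 0)
(16.95, 4.95)
(20.485, 8.485)

Answer: (0, 0)
(7, 0)
(12, 0)
(16.95, 4.95)
(20.485, 8.485)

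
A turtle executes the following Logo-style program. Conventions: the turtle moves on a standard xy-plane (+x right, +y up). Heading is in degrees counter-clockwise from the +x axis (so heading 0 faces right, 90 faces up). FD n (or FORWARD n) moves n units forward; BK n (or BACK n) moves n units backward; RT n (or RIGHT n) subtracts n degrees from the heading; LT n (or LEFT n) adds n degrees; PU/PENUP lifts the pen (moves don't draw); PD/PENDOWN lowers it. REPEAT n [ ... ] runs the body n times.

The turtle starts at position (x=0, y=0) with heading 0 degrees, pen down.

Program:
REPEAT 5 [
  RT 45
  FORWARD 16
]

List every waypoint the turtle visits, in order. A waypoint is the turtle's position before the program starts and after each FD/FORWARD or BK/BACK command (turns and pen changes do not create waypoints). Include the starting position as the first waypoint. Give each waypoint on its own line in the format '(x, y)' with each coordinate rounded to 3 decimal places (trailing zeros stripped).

Answer: (0, 0)
(11.314, -11.314)
(11.314, -27.314)
(0, -38.627)
(-16, -38.627)
(-27.314, -27.314)

Derivation:
Executing turtle program step by step:
Start: pos=(0,0), heading=0, pen down
REPEAT 5 [
  -- iteration 1/5 --
  RT 45: heading 0 -> 315
  FD 16: (0,0) -> (11.314,-11.314) [heading=315, draw]
  -- iteration 2/5 --
  RT 45: heading 315 -> 270
  FD 16: (11.314,-11.314) -> (11.314,-27.314) [heading=270, draw]
  -- iteration 3/5 --
  RT 45: heading 270 -> 225
  FD 16: (11.314,-27.314) -> (0,-38.627) [heading=225, draw]
  -- iteration 4/5 --
  RT 45: heading 225 -> 180
  FD 16: (0,-38.627) -> (-16,-38.627) [heading=180, draw]
  -- iteration 5/5 --
  RT 45: heading 180 -> 135
  FD 16: (-16,-38.627) -> (-27.314,-27.314) [heading=135, draw]
]
Final: pos=(-27.314,-27.314), heading=135, 5 segment(s) drawn
Waypoints (6 total):
(0, 0)
(11.314, -11.314)
(11.314, -27.314)
(0, -38.627)
(-16, -38.627)
(-27.314, -27.314)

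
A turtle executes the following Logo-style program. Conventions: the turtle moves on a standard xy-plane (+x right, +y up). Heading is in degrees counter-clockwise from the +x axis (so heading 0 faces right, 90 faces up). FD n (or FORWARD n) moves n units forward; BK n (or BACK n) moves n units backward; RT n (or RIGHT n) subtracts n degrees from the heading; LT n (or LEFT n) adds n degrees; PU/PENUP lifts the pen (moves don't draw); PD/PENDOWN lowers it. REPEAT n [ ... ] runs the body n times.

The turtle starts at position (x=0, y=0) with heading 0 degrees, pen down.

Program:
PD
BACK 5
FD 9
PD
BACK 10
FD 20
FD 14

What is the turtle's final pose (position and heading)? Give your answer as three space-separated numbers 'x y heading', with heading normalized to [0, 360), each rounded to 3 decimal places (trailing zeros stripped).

Answer: 28 0 0

Derivation:
Executing turtle program step by step:
Start: pos=(0,0), heading=0, pen down
PD: pen down
BK 5: (0,0) -> (-5,0) [heading=0, draw]
FD 9: (-5,0) -> (4,0) [heading=0, draw]
PD: pen down
BK 10: (4,0) -> (-6,0) [heading=0, draw]
FD 20: (-6,0) -> (14,0) [heading=0, draw]
FD 14: (14,0) -> (28,0) [heading=0, draw]
Final: pos=(28,0), heading=0, 5 segment(s) drawn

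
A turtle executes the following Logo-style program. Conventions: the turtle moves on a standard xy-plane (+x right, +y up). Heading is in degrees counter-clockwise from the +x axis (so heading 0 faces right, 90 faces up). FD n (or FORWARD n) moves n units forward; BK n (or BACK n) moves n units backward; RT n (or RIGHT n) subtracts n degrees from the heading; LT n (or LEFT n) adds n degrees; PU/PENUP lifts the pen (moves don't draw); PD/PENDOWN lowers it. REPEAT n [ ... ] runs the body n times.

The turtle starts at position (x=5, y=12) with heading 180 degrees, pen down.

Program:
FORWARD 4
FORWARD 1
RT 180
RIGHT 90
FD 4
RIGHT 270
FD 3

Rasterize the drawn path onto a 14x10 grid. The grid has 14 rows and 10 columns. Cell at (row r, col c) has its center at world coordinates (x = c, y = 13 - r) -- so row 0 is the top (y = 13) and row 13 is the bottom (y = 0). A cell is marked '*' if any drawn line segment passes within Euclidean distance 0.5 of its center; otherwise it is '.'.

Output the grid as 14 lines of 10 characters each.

Segment 0: (5,12) -> (1,12)
Segment 1: (1,12) -> (0,12)
Segment 2: (0,12) -> (0,8)
Segment 3: (0,8) -> (3,8)

Answer: ..........
******....
*.........
*.........
*.........
****......
..........
..........
..........
..........
..........
..........
..........
..........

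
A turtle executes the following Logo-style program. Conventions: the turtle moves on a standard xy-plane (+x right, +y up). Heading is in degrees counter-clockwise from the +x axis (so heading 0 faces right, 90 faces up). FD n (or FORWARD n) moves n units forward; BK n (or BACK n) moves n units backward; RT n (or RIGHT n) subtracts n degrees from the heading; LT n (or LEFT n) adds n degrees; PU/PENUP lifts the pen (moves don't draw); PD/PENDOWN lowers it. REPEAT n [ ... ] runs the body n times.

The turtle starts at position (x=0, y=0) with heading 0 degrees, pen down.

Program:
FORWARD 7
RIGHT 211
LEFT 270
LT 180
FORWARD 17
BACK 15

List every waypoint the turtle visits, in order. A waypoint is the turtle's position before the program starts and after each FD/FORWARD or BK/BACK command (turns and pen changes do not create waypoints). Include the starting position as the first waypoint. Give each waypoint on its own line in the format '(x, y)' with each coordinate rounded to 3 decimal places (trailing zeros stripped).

Answer: (0, 0)
(7, 0)
(-1.756, -14.572)
(5.97, -1.714)

Derivation:
Executing turtle program step by step:
Start: pos=(0,0), heading=0, pen down
FD 7: (0,0) -> (7,0) [heading=0, draw]
RT 211: heading 0 -> 149
LT 270: heading 149 -> 59
LT 180: heading 59 -> 239
FD 17: (7,0) -> (-1.756,-14.572) [heading=239, draw]
BK 15: (-1.756,-14.572) -> (5.97,-1.714) [heading=239, draw]
Final: pos=(5.97,-1.714), heading=239, 3 segment(s) drawn
Waypoints (4 total):
(0, 0)
(7, 0)
(-1.756, -14.572)
(5.97, -1.714)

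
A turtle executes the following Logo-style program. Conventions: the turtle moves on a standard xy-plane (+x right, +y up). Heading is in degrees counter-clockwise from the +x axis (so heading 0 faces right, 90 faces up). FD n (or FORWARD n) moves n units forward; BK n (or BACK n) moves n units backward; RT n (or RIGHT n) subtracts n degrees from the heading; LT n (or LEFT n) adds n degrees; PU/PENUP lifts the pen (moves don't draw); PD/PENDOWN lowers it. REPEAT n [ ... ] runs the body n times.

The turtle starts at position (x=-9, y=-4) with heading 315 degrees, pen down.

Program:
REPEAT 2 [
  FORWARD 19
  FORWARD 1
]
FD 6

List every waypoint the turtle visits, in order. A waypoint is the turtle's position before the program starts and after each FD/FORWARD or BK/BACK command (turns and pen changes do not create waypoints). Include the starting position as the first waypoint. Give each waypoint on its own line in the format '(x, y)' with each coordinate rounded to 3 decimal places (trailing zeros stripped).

Executing turtle program step by step:
Start: pos=(-9,-4), heading=315, pen down
REPEAT 2 [
  -- iteration 1/2 --
  FD 19: (-9,-4) -> (4.435,-17.435) [heading=315, draw]
  FD 1: (4.435,-17.435) -> (5.142,-18.142) [heading=315, draw]
  -- iteration 2/2 --
  FD 19: (5.142,-18.142) -> (18.577,-31.577) [heading=315, draw]
  FD 1: (18.577,-31.577) -> (19.284,-32.284) [heading=315, draw]
]
FD 6: (19.284,-32.284) -> (23.527,-36.527) [heading=315, draw]
Final: pos=(23.527,-36.527), heading=315, 5 segment(s) drawn
Waypoints (6 total):
(-9, -4)
(4.435, -17.435)
(5.142, -18.142)
(18.577, -31.577)
(19.284, -32.284)
(23.527, -36.527)

Answer: (-9, -4)
(4.435, -17.435)
(5.142, -18.142)
(18.577, -31.577)
(19.284, -32.284)
(23.527, -36.527)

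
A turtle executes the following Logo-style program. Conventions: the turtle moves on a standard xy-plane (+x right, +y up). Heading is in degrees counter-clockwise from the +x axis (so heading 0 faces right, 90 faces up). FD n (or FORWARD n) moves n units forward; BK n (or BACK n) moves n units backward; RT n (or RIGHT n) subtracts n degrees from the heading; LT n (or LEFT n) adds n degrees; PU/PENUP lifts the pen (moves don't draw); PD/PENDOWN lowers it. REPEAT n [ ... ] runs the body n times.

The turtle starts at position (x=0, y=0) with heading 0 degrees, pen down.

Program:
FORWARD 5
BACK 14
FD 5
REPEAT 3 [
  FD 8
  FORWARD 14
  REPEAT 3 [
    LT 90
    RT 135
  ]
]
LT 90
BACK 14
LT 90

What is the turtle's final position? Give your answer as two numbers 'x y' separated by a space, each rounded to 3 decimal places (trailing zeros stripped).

Answer: -7.456 -3.456

Derivation:
Executing turtle program step by step:
Start: pos=(0,0), heading=0, pen down
FD 5: (0,0) -> (5,0) [heading=0, draw]
BK 14: (5,0) -> (-9,0) [heading=0, draw]
FD 5: (-9,0) -> (-4,0) [heading=0, draw]
REPEAT 3 [
  -- iteration 1/3 --
  FD 8: (-4,0) -> (4,0) [heading=0, draw]
  FD 14: (4,0) -> (18,0) [heading=0, draw]
  REPEAT 3 [
    -- iteration 1/3 --
    LT 90: heading 0 -> 90
    RT 135: heading 90 -> 315
    -- iteration 2/3 --
    LT 90: heading 315 -> 45
    RT 135: heading 45 -> 270
    -- iteration 3/3 --
    LT 90: heading 270 -> 0
    RT 135: heading 0 -> 225
  ]
  -- iteration 2/3 --
  FD 8: (18,0) -> (12.343,-5.657) [heading=225, draw]
  FD 14: (12.343,-5.657) -> (2.444,-15.556) [heading=225, draw]
  REPEAT 3 [
    -- iteration 1/3 --
    LT 90: heading 225 -> 315
    RT 135: heading 315 -> 180
    -- iteration 2/3 --
    LT 90: heading 180 -> 270
    RT 135: heading 270 -> 135
    -- iteration 3/3 --
    LT 90: heading 135 -> 225
    RT 135: heading 225 -> 90
  ]
  -- iteration 3/3 --
  FD 8: (2.444,-15.556) -> (2.444,-7.556) [heading=90, draw]
  FD 14: (2.444,-7.556) -> (2.444,6.444) [heading=90, draw]
  REPEAT 3 [
    -- iteration 1/3 --
    LT 90: heading 90 -> 180
    RT 135: heading 180 -> 45
    -- iteration 2/3 --
    LT 90: heading 45 -> 135
    RT 135: heading 135 -> 0
    -- iteration 3/3 --
    LT 90: heading 0 -> 90
    RT 135: heading 90 -> 315
  ]
]
LT 90: heading 315 -> 45
BK 14: (2.444,6.444) -> (-7.456,-3.456) [heading=45, draw]
LT 90: heading 45 -> 135
Final: pos=(-7.456,-3.456), heading=135, 10 segment(s) drawn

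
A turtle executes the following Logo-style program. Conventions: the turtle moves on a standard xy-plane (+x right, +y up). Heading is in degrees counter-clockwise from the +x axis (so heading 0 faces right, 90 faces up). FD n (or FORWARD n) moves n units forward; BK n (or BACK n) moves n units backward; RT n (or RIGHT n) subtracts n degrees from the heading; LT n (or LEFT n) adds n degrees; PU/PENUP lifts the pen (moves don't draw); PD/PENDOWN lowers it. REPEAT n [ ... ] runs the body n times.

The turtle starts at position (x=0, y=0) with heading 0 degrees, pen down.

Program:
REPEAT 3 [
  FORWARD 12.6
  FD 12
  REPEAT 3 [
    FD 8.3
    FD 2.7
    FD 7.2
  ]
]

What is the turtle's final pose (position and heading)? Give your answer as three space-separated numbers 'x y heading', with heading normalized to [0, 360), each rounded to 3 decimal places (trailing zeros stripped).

Answer: 237.6 0 0

Derivation:
Executing turtle program step by step:
Start: pos=(0,0), heading=0, pen down
REPEAT 3 [
  -- iteration 1/3 --
  FD 12.6: (0,0) -> (12.6,0) [heading=0, draw]
  FD 12: (12.6,0) -> (24.6,0) [heading=0, draw]
  REPEAT 3 [
    -- iteration 1/3 --
    FD 8.3: (24.6,0) -> (32.9,0) [heading=0, draw]
    FD 2.7: (32.9,0) -> (35.6,0) [heading=0, draw]
    FD 7.2: (35.6,0) -> (42.8,0) [heading=0, draw]
    -- iteration 2/3 --
    FD 8.3: (42.8,0) -> (51.1,0) [heading=0, draw]
    FD 2.7: (51.1,0) -> (53.8,0) [heading=0, draw]
    FD 7.2: (53.8,0) -> (61,0) [heading=0, draw]
    -- iteration 3/3 --
    FD 8.3: (61,0) -> (69.3,0) [heading=0, draw]
    FD 2.7: (69.3,0) -> (72,0) [heading=0, draw]
    FD 7.2: (72,0) -> (79.2,0) [heading=0, draw]
  ]
  -- iteration 2/3 --
  FD 12.6: (79.2,0) -> (91.8,0) [heading=0, draw]
  FD 12: (91.8,0) -> (103.8,0) [heading=0, draw]
  REPEAT 3 [
    -- iteration 1/3 --
    FD 8.3: (103.8,0) -> (112.1,0) [heading=0, draw]
    FD 2.7: (112.1,0) -> (114.8,0) [heading=0, draw]
    FD 7.2: (114.8,0) -> (122,0) [heading=0, draw]
    -- iteration 2/3 --
    FD 8.3: (122,0) -> (130.3,0) [heading=0, draw]
    FD 2.7: (130.3,0) -> (133,0) [heading=0, draw]
    FD 7.2: (133,0) -> (140.2,0) [heading=0, draw]
    -- iteration 3/3 --
    FD 8.3: (140.2,0) -> (148.5,0) [heading=0, draw]
    FD 2.7: (148.5,0) -> (151.2,0) [heading=0, draw]
    FD 7.2: (151.2,0) -> (158.4,0) [heading=0, draw]
  ]
  -- iteration 3/3 --
  FD 12.6: (158.4,0) -> (171,0) [heading=0, draw]
  FD 12: (171,0) -> (183,0) [heading=0, draw]
  REPEAT 3 [
    -- iteration 1/3 --
    FD 8.3: (183,0) -> (191.3,0) [heading=0, draw]
    FD 2.7: (191.3,0) -> (194,0) [heading=0, draw]
    FD 7.2: (194,0) -> (201.2,0) [heading=0, draw]
    -- iteration 2/3 --
    FD 8.3: (201.2,0) -> (209.5,0) [heading=0, draw]
    FD 2.7: (209.5,0) -> (212.2,0) [heading=0, draw]
    FD 7.2: (212.2,0) -> (219.4,0) [heading=0, draw]
    -- iteration 3/3 --
    FD 8.3: (219.4,0) -> (227.7,0) [heading=0, draw]
    FD 2.7: (227.7,0) -> (230.4,0) [heading=0, draw]
    FD 7.2: (230.4,0) -> (237.6,0) [heading=0, draw]
  ]
]
Final: pos=(237.6,0), heading=0, 33 segment(s) drawn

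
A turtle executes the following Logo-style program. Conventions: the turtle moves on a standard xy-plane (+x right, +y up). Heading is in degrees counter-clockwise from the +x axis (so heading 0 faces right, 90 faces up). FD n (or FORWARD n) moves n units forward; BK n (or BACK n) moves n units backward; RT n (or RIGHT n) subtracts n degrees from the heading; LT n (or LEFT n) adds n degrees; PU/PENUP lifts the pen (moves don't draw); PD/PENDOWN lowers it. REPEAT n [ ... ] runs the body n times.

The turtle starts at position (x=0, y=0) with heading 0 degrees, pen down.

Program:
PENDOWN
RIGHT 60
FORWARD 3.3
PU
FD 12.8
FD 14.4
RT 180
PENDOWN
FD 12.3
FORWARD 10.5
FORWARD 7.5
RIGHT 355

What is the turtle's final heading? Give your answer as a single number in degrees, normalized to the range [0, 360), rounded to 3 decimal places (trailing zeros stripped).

Executing turtle program step by step:
Start: pos=(0,0), heading=0, pen down
PD: pen down
RT 60: heading 0 -> 300
FD 3.3: (0,0) -> (1.65,-2.858) [heading=300, draw]
PU: pen up
FD 12.8: (1.65,-2.858) -> (8.05,-13.943) [heading=300, move]
FD 14.4: (8.05,-13.943) -> (15.25,-26.414) [heading=300, move]
RT 180: heading 300 -> 120
PD: pen down
FD 12.3: (15.25,-26.414) -> (9.1,-15.762) [heading=120, draw]
FD 10.5: (9.1,-15.762) -> (3.85,-6.668) [heading=120, draw]
FD 7.5: (3.85,-6.668) -> (0.1,-0.173) [heading=120, draw]
RT 355: heading 120 -> 125
Final: pos=(0.1,-0.173), heading=125, 4 segment(s) drawn

Answer: 125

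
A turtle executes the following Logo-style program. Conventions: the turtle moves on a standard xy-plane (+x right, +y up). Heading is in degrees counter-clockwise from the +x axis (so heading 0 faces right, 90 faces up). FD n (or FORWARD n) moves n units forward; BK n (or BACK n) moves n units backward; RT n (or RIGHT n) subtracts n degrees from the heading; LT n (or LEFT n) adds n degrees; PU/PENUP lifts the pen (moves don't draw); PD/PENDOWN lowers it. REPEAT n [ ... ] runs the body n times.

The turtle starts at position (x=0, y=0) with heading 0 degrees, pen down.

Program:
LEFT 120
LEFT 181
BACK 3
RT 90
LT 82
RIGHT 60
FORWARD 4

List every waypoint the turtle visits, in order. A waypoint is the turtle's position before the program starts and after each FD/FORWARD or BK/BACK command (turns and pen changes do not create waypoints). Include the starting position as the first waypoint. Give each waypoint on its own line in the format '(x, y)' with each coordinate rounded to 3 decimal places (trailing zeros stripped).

Executing turtle program step by step:
Start: pos=(0,0), heading=0, pen down
LT 120: heading 0 -> 120
LT 181: heading 120 -> 301
BK 3: (0,0) -> (-1.545,2.572) [heading=301, draw]
RT 90: heading 301 -> 211
LT 82: heading 211 -> 293
RT 60: heading 293 -> 233
FD 4: (-1.545,2.572) -> (-3.952,-0.623) [heading=233, draw]
Final: pos=(-3.952,-0.623), heading=233, 2 segment(s) drawn
Waypoints (3 total):
(0, 0)
(-1.545, 2.572)
(-3.952, -0.623)

Answer: (0, 0)
(-1.545, 2.572)
(-3.952, -0.623)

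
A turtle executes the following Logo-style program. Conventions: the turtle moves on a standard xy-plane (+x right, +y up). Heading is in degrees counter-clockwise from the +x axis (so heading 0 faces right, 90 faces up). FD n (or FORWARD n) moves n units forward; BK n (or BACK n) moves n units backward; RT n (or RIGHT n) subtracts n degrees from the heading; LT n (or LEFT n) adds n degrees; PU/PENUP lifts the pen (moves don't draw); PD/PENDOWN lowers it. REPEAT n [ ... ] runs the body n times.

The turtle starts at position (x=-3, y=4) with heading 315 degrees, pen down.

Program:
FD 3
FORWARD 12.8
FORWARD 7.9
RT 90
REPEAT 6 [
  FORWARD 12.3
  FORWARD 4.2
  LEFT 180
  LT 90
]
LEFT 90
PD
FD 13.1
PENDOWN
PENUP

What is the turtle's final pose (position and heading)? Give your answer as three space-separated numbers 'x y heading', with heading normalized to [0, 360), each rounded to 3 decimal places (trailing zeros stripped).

Answer: -18.839 -3.495 135

Derivation:
Executing turtle program step by step:
Start: pos=(-3,4), heading=315, pen down
FD 3: (-3,4) -> (-0.879,1.879) [heading=315, draw]
FD 12.8: (-0.879,1.879) -> (8.172,-7.172) [heading=315, draw]
FD 7.9: (8.172,-7.172) -> (13.758,-12.758) [heading=315, draw]
RT 90: heading 315 -> 225
REPEAT 6 [
  -- iteration 1/6 --
  FD 12.3: (13.758,-12.758) -> (5.061,-21.456) [heading=225, draw]
  FD 4.2: (5.061,-21.456) -> (2.091,-24.426) [heading=225, draw]
  LT 180: heading 225 -> 45
  LT 90: heading 45 -> 135
  -- iteration 2/6 --
  FD 12.3: (2.091,-24.426) -> (-6.606,-15.728) [heading=135, draw]
  FD 4.2: (-6.606,-15.728) -> (-9.576,-12.758) [heading=135, draw]
  LT 180: heading 135 -> 315
  LT 90: heading 315 -> 45
  -- iteration 3/6 --
  FD 12.3: (-9.576,-12.758) -> (-0.879,-4.061) [heading=45, draw]
  FD 4.2: (-0.879,-4.061) -> (2.091,-1.091) [heading=45, draw]
  LT 180: heading 45 -> 225
  LT 90: heading 225 -> 315
  -- iteration 4/6 --
  FD 12.3: (2.091,-1.091) -> (10.789,-9.789) [heading=315, draw]
  FD 4.2: (10.789,-9.789) -> (13.758,-12.758) [heading=315, draw]
  LT 180: heading 315 -> 135
  LT 90: heading 135 -> 225
  -- iteration 5/6 --
  FD 12.3: (13.758,-12.758) -> (5.061,-21.456) [heading=225, draw]
  FD 4.2: (5.061,-21.456) -> (2.091,-24.426) [heading=225, draw]
  LT 180: heading 225 -> 45
  LT 90: heading 45 -> 135
  -- iteration 6/6 --
  FD 12.3: (2.091,-24.426) -> (-6.606,-15.728) [heading=135, draw]
  FD 4.2: (-6.606,-15.728) -> (-9.576,-12.758) [heading=135, draw]
  LT 180: heading 135 -> 315
  LT 90: heading 315 -> 45
]
LT 90: heading 45 -> 135
PD: pen down
FD 13.1: (-9.576,-12.758) -> (-18.839,-3.495) [heading=135, draw]
PD: pen down
PU: pen up
Final: pos=(-18.839,-3.495), heading=135, 16 segment(s) drawn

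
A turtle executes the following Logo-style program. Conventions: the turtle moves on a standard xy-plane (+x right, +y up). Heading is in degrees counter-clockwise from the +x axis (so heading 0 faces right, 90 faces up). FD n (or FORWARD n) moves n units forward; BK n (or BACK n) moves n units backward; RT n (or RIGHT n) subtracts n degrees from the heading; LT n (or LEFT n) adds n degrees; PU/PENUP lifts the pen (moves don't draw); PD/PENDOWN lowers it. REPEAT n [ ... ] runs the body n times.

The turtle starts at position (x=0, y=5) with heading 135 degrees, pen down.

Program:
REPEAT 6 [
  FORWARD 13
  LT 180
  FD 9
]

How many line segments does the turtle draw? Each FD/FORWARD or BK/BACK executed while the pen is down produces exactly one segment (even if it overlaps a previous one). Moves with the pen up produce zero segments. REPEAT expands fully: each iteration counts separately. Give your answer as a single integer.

Answer: 12

Derivation:
Executing turtle program step by step:
Start: pos=(0,5), heading=135, pen down
REPEAT 6 [
  -- iteration 1/6 --
  FD 13: (0,5) -> (-9.192,14.192) [heading=135, draw]
  LT 180: heading 135 -> 315
  FD 9: (-9.192,14.192) -> (-2.828,7.828) [heading=315, draw]
  -- iteration 2/6 --
  FD 13: (-2.828,7.828) -> (6.364,-1.364) [heading=315, draw]
  LT 180: heading 315 -> 135
  FD 9: (6.364,-1.364) -> (0,5) [heading=135, draw]
  -- iteration 3/6 --
  FD 13: (0,5) -> (-9.192,14.192) [heading=135, draw]
  LT 180: heading 135 -> 315
  FD 9: (-9.192,14.192) -> (-2.828,7.828) [heading=315, draw]
  -- iteration 4/6 --
  FD 13: (-2.828,7.828) -> (6.364,-1.364) [heading=315, draw]
  LT 180: heading 315 -> 135
  FD 9: (6.364,-1.364) -> (0,5) [heading=135, draw]
  -- iteration 5/6 --
  FD 13: (0,5) -> (-9.192,14.192) [heading=135, draw]
  LT 180: heading 135 -> 315
  FD 9: (-9.192,14.192) -> (-2.828,7.828) [heading=315, draw]
  -- iteration 6/6 --
  FD 13: (-2.828,7.828) -> (6.364,-1.364) [heading=315, draw]
  LT 180: heading 315 -> 135
  FD 9: (6.364,-1.364) -> (0,5) [heading=135, draw]
]
Final: pos=(0,5), heading=135, 12 segment(s) drawn
Segments drawn: 12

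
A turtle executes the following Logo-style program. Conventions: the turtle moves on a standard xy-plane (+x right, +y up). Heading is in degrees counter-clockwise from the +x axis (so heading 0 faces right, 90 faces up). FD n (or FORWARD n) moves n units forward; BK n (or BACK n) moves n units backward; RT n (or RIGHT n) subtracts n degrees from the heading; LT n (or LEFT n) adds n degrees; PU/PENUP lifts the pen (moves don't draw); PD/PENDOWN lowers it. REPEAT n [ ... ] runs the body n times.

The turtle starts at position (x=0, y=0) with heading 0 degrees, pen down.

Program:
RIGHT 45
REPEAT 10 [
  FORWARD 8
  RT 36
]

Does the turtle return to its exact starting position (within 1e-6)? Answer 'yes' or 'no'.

Executing turtle program step by step:
Start: pos=(0,0), heading=0, pen down
RT 45: heading 0 -> 315
REPEAT 10 [
  -- iteration 1/10 --
  FD 8: (0,0) -> (5.657,-5.657) [heading=315, draw]
  RT 36: heading 315 -> 279
  -- iteration 2/10 --
  FD 8: (5.657,-5.657) -> (6.908,-13.558) [heading=279, draw]
  RT 36: heading 279 -> 243
  -- iteration 3/10 --
  FD 8: (6.908,-13.558) -> (3.276,-20.686) [heading=243, draw]
  RT 36: heading 243 -> 207
  -- iteration 4/10 --
  FD 8: (3.276,-20.686) -> (-3.852,-24.318) [heading=207, draw]
  RT 36: heading 207 -> 171
  -- iteration 5/10 --
  FD 8: (-3.852,-24.318) -> (-11.753,-23.067) [heading=171, draw]
  RT 36: heading 171 -> 135
  -- iteration 6/10 --
  FD 8: (-11.753,-23.067) -> (-17.41,-17.41) [heading=135, draw]
  RT 36: heading 135 -> 99
  -- iteration 7/10 --
  FD 8: (-17.41,-17.41) -> (-18.661,-9.509) [heading=99, draw]
  RT 36: heading 99 -> 63
  -- iteration 8/10 --
  FD 8: (-18.661,-9.509) -> (-15.03,-2.38) [heading=63, draw]
  RT 36: heading 63 -> 27
  -- iteration 9/10 --
  FD 8: (-15.03,-2.38) -> (-7.902,1.251) [heading=27, draw]
  RT 36: heading 27 -> 351
  -- iteration 10/10 --
  FD 8: (-7.902,1.251) -> (0,0) [heading=351, draw]
  RT 36: heading 351 -> 315
]
Final: pos=(0,0), heading=315, 10 segment(s) drawn

Start position: (0, 0)
Final position: (0, 0)
Distance = 0; < 1e-6 -> CLOSED

Answer: yes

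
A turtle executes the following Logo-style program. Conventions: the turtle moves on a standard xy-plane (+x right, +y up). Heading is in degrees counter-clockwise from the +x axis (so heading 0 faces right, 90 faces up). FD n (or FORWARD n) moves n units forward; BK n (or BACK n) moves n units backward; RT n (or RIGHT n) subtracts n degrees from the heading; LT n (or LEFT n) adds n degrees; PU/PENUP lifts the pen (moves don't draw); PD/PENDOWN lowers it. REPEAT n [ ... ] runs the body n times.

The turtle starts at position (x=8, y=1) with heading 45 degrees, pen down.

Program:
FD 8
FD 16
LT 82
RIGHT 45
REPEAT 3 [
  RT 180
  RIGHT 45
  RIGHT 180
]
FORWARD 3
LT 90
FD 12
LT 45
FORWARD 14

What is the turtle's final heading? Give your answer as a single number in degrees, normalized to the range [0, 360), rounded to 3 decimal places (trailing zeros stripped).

Executing turtle program step by step:
Start: pos=(8,1), heading=45, pen down
FD 8: (8,1) -> (13.657,6.657) [heading=45, draw]
FD 16: (13.657,6.657) -> (24.971,17.971) [heading=45, draw]
LT 82: heading 45 -> 127
RT 45: heading 127 -> 82
REPEAT 3 [
  -- iteration 1/3 --
  RT 180: heading 82 -> 262
  RT 45: heading 262 -> 217
  RT 180: heading 217 -> 37
  -- iteration 2/3 --
  RT 180: heading 37 -> 217
  RT 45: heading 217 -> 172
  RT 180: heading 172 -> 352
  -- iteration 3/3 --
  RT 180: heading 352 -> 172
  RT 45: heading 172 -> 127
  RT 180: heading 127 -> 307
]
FD 3: (24.971,17.971) -> (26.776,15.575) [heading=307, draw]
LT 90: heading 307 -> 37
FD 12: (26.776,15.575) -> (36.36,22.796) [heading=37, draw]
LT 45: heading 37 -> 82
FD 14: (36.36,22.796) -> (38.308,36.66) [heading=82, draw]
Final: pos=(38.308,36.66), heading=82, 5 segment(s) drawn

Answer: 82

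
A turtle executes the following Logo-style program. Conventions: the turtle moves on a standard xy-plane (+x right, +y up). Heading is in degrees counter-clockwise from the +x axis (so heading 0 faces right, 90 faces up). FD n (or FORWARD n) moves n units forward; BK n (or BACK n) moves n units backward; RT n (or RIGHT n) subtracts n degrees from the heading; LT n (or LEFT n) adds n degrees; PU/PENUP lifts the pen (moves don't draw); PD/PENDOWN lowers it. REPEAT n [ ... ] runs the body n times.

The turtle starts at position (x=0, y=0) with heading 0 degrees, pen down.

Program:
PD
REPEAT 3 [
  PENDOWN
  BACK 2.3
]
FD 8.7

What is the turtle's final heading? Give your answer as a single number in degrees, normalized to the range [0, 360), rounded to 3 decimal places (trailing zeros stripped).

Answer: 0

Derivation:
Executing turtle program step by step:
Start: pos=(0,0), heading=0, pen down
PD: pen down
REPEAT 3 [
  -- iteration 1/3 --
  PD: pen down
  BK 2.3: (0,0) -> (-2.3,0) [heading=0, draw]
  -- iteration 2/3 --
  PD: pen down
  BK 2.3: (-2.3,0) -> (-4.6,0) [heading=0, draw]
  -- iteration 3/3 --
  PD: pen down
  BK 2.3: (-4.6,0) -> (-6.9,0) [heading=0, draw]
]
FD 8.7: (-6.9,0) -> (1.8,0) [heading=0, draw]
Final: pos=(1.8,0), heading=0, 4 segment(s) drawn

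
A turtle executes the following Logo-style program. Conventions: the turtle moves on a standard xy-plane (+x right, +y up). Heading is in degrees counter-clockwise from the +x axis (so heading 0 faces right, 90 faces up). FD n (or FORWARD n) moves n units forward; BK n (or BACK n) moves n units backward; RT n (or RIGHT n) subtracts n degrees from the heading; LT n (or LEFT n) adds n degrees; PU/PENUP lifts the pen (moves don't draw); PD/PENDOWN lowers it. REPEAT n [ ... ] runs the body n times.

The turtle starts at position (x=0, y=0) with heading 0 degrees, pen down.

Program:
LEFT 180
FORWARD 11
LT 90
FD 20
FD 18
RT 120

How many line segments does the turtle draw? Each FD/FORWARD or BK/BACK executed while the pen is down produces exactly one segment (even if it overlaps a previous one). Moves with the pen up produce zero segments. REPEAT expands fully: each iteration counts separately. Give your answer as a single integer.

Answer: 3

Derivation:
Executing turtle program step by step:
Start: pos=(0,0), heading=0, pen down
LT 180: heading 0 -> 180
FD 11: (0,0) -> (-11,0) [heading=180, draw]
LT 90: heading 180 -> 270
FD 20: (-11,0) -> (-11,-20) [heading=270, draw]
FD 18: (-11,-20) -> (-11,-38) [heading=270, draw]
RT 120: heading 270 -> 150
Final: pos=(-11,-38), heading=150, 3 segment(s) drawn
Segments drawn: 3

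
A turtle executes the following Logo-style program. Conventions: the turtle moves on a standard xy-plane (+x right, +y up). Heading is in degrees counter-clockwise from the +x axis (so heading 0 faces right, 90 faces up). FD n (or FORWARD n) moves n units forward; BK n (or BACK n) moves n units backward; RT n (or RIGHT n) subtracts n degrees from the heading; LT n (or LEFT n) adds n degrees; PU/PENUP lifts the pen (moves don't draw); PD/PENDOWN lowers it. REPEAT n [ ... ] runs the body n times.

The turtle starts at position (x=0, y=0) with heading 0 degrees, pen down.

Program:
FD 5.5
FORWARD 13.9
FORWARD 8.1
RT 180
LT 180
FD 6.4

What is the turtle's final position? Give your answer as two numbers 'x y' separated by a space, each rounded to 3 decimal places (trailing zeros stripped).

Executing turtle program step by step:
Start: pos=(0,0), heading=0, pen down
FD 5.5: (0,0) -> (5.5,0) [heading=0, draw]
FD 13.9: (5.5,0) -> (19.4,0) [heading=0, draw]
FD 8.1: (19.4,0) -> (27.5,0) [heading=0, draw]
RT 180: heading 0 -> 180
LT 180: heading 180 -> 0
FD 6.4: (27.5,0) -> (33.9,0) [heading=0, draw]
Final: pos=(33.9,0), heading=0, 4 segment(s) drawn

Answer: 33.9 0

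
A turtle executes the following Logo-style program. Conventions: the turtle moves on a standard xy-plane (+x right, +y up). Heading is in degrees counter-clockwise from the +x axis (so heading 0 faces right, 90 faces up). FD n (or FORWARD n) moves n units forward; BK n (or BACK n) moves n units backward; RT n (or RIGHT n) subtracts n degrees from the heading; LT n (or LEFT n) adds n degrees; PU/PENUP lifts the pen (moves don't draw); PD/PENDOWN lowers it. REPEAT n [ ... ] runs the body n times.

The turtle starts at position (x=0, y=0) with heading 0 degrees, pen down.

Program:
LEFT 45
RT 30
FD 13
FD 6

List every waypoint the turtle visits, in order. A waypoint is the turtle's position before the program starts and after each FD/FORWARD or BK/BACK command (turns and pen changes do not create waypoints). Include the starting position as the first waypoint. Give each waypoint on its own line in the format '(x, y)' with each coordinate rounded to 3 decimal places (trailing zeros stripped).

Answer: (0, 0)
(12.557, 3.365)
(18.353, 4.918)

Derivation:
Executing turtle program step by step:
Start: pos=(0,0), heading=0, pen down
LT 45: heading 0 -> 45
RT 30: heading 45 -> 15
FD 13: (0,0) -> (12.557,3.365) [heading=15, draw]
FD 6: (12.557,3.365) -> (18.353,4.918) [heading=15, draw]
Final: pos=(18.353,4.918), heading=15, 2 segment(s) drawn
Waypoints (3 total):
(0, 0)
(12.557, 3.365)
(18.353, 4.918)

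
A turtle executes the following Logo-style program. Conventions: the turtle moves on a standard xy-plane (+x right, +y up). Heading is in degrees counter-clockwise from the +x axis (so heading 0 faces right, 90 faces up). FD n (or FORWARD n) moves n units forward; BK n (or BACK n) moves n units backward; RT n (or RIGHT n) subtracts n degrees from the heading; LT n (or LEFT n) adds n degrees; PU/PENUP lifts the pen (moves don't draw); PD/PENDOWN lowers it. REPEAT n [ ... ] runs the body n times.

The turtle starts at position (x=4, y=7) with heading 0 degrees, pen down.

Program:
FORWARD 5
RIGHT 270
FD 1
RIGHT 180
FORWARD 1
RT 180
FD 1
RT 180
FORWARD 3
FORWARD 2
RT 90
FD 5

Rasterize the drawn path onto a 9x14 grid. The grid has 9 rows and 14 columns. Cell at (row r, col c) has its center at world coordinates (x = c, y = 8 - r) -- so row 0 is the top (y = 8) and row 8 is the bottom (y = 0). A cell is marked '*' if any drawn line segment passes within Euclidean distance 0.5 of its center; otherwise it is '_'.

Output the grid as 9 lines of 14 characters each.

Answer: _________*____
____******____
_________*____
_________*____
_________*____
____******____
______________
______________
______________

Derivation:
Segment 0: (4,7) -> (9,7)
Segment 1: (9,7) -> (9,8)
Segment 2: (9,8) -> (9,7)
Segment 3: (9,7) -> (9,8)
Segment 4: (9,8) -> (9,5)
Segment 5: (9,5) -> (9,3)
Segment 6: (9,3) -> (4,3)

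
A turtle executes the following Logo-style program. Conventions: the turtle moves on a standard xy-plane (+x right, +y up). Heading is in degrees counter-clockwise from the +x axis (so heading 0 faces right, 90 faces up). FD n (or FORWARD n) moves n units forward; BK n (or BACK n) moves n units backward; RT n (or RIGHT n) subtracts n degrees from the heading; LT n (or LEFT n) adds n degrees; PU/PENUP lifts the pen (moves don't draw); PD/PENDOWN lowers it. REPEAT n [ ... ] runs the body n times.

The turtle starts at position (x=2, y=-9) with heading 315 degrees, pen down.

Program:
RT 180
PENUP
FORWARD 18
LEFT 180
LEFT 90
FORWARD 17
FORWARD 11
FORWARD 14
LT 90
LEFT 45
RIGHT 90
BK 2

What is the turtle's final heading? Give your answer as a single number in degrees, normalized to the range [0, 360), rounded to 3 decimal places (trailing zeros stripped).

Executing turtle program step by step:
Start: pos=(2,-9), heading=315, pen down
RT 180: heading 315 -> 135
PU: pen up
FD 18: (2,-9) -> (-10.728,3.728) [heading=135, move]
LT 180: heading 135 -> 315
LT 90: heading 315 -> 45
FD 17: (-10.728,3.728) -> (1.293,15.749) [heading=45, move]
FD 11: (1.293,15.749) -> (9.071,23.527) [heading=45, move]
FD 14: (9.071,23.527) -> (18.971,33.426) [heading=45, move]
LT 90: heading 45 -> 135
LT 45: heading 135 -> 180
RT 90: heading 180 -> 90
BK 2: (18.971,33.426) -> (18.971,31.426) [heading=90, move]
Final: pos=(18.971,31.426), heading=90, 0 segment(s) drawn

Answer: 90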